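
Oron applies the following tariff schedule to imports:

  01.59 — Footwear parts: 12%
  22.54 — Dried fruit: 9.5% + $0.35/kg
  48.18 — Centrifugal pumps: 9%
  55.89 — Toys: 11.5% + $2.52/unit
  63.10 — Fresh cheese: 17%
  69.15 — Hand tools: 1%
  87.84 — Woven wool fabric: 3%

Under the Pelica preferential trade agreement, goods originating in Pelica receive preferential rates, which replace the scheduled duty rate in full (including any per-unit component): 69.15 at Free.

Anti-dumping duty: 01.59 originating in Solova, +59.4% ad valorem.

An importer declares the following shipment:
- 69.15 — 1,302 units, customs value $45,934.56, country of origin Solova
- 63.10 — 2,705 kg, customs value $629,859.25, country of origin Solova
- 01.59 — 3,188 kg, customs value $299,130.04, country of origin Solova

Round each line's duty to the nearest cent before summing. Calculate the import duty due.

Line 1 (69.15, Solova, 1,302 units, $45,934.56):
Base rate for 69.15 is 1%.
69.15 has an FTA preferential rate, but origin Solova is not Pelica; base rate stands.
Duty = $45,934.56 × 1% = $459.35.
Line 2 (63.10, Solova, 2,705 kg, $629,859.25):
Base rate for 63.10 is 17%.
Duty = $629,859.25 × 17% = $107,076.07.
Line 3 (01.59, Solova, 3,188 kg, $299,130.04):
Base rate for 01.59 is 12%.
Additional duty on 01.59 from Solova: +59.4%. Applied ad valorem rate: 12% + 59.4% = 71.4%.
Duty = $299,130.04 × 71.4% = $213,578.85.
Total = $459.35 + $107,076.07 + $213,578.85 = $321,114.27.

$321,114.27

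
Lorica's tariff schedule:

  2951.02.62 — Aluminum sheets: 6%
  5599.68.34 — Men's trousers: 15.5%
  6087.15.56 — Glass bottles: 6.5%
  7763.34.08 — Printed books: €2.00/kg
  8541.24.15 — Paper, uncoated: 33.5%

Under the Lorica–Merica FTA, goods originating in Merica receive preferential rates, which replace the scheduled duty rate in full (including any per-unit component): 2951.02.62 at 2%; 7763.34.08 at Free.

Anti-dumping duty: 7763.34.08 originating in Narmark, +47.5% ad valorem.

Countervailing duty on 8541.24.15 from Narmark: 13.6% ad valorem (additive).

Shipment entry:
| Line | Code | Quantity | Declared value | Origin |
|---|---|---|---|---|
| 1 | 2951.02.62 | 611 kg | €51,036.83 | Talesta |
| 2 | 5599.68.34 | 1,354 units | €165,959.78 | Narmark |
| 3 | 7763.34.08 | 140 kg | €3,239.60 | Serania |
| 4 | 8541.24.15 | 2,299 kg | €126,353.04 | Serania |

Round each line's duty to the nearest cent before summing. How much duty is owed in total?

Line 1 (2951.02.62, Talesta, 611 kg, €51,036.83):
Base rate for 2951.02.62 is 6%.
2951.02.62 has an FTA preferential rate, but origin Talesta is not Merica; base rate stands.
Duty = €51,036.83 × 6% = €3,062.21.
Line 2 (5599.68.34, Narmark, 1,354 units, €165,959.78):
Base rate for 5599.68.34 is 15.5%.
Duty = €165,959.78 × 15.5% = €25,723.77.
Line 3 (7763.34.08, Serania, 140 kg, €3,239.60):
Base rate for 7763.34.08 is €2.00/kg.
7763.34.08 has an FTA preferential rate, but origin Serania is not Merica; base rate stands.
The additional-duty order on 7763.34.08 targets Narmark, not Serania; it does not apply.
Duty = 140 × €2.00 = €280.00.
Line 4 (8541.24.15, Serania, 2,299 kg, €126,353.04):
Base rate for 8541.24.15 is 33.5%.
The additional-duty order on 8541.24.15 targets Narmark, not Serania; it does not apply.
Duty = €126,353.04 × 33.5% = €42,328.27.
Total = €3,062.21 + €25,723.77 + €280.00 + €42,328.27 = €71,394.25.

€71,394.25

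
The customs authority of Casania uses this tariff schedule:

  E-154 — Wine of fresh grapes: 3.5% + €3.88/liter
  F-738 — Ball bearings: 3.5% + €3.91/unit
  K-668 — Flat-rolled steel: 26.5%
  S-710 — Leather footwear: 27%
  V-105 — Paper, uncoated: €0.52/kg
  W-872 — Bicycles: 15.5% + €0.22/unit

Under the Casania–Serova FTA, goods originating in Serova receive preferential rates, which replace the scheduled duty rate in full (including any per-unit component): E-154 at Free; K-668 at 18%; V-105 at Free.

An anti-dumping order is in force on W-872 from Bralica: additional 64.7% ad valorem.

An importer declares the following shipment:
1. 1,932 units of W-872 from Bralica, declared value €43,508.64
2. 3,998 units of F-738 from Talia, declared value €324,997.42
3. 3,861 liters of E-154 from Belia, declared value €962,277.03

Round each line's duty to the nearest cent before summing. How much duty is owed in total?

Line 1 (W-872, Bralica, 1,932 units, €43,508.64):
Base rate for W-872 is 15.5% + €0.22/unit.
Additional duty on W-872 from Bralica: +64.7%. Applied ad valorem rate: 15.5% + 64.7% = 80.2%.
Duty = €43,508.64 × 80.2% + 1,932 × €0.22 = €35,318.97.
Line 2 (F-738, Talia, 3,998 units, €324,997.42):
Base rate for F-738 is 3.5% + €3.91/unit.
Duty = €324,997.42 × 3.5% + 3,998 × €3.91 = €27,007.09.
Line 3 (E-154, Belia, 3,861 liters, €962,277.03):
Base rate for E-154 is 3.5% + €3.88/liter.
E-154 has an FTA preferential rate, but origin Belia is not Serova; base rate stands.
Duty = €962,277.03 × 3.5% + 3,861 × €3.88 = €48,660.38.
Total = €35,318.97 + €27,007.09 + €48,660.38 = €110,986.44.

€110,986.44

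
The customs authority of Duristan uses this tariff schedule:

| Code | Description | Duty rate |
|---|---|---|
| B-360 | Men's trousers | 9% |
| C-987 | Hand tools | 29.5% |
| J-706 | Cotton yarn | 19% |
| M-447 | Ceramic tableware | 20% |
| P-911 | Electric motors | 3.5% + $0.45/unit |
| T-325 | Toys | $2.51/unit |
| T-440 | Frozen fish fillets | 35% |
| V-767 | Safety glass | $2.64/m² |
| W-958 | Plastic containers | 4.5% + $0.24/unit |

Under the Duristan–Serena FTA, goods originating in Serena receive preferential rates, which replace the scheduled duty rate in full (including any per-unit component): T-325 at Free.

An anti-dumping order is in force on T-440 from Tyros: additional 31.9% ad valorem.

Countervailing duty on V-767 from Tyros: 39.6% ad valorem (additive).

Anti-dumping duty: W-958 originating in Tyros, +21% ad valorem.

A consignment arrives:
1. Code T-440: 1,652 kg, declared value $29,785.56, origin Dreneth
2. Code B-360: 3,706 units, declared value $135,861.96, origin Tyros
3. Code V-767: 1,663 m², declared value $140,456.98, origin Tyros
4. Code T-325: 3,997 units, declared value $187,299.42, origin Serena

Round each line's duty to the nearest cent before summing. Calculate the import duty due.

$82,663.81

Line 1 (T-440, Dreneth, 1,652 kg, $29,785.56):
Base rate for T-440 is 35%.
The additional-duty order on T-440 targets Tyros, not Dreneth; it does not apply.
Duty = $29,785.56 × 35% = $10,424.95.
Line 2 (B-360, Tyros, 3,706 units, $135,861.96):
Base rate for B-360 is 9%.
Duty = $135,861.96 × 9% = $12,227.58.
Line 3 (V-767, Tyros, 1,663 m², $140,456.98):
Base rate for V-767 is $2.64/m².
Additional duty on V-767 from Tyros: +39.6% ad valorem. Applied ad valorem rate = 39.6%.
Duty = $140,456.98 × 39.6% + 1,663 × $2.64 = $60,011.28.
Line 4 (T-325, Serena, 3,997 units, $187,299.42):
Base rate for T-325 is $2.51/unit.
Origin Serena qualifies under the Duristan–Serena agreement and T-325 is covered: preferential rate Free applies instead.
Duty = $187,299.42 × 0% = $0.00.
Total = $10,424.95 + $12,227.58 + $60,011.28 + $0.00 = $82,663.81.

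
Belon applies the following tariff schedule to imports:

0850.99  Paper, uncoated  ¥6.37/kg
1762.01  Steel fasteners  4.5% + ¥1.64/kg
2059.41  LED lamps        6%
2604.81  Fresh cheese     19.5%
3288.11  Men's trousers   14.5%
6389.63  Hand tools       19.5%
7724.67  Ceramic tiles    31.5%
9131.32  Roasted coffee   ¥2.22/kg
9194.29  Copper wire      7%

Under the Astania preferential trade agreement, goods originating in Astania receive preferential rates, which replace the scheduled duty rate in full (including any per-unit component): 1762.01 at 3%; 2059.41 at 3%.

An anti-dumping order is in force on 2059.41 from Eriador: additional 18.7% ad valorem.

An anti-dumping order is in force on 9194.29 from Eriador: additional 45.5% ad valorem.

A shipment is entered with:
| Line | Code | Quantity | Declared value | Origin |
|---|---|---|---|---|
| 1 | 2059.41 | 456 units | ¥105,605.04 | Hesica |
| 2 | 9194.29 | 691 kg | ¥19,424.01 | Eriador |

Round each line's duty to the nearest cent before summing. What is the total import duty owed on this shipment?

Line 1 (2059.41, Hesica, 456 units, ¥105,605.04):
Base rate for 2059.41 is 6%.
2059.41 has an FTA preferential rate, but origin Hesica is not Astania; base rate stands.
The additional-duty order on 2059.41 targets Eriador, not Hesica; it does not apply.
Duty = ¥105,605.04 × 6% = ¥6,336.30.
Line 2 (9194.29, Eriador, 691 kg, ¥19,424.01):
Base rate for 9194.29 is 7%.
Additional duty on 9194.29 from Eriador: +45.5%. Applied ad valorem rate: 7% + 45.5% = 52.5%.
Duty = ¥19,424.01 × 52.5% = ¥10,197.61.
Total = ¥6,336.30 + ¥10,197.61 = ¥16,533.91.

¥16,533.91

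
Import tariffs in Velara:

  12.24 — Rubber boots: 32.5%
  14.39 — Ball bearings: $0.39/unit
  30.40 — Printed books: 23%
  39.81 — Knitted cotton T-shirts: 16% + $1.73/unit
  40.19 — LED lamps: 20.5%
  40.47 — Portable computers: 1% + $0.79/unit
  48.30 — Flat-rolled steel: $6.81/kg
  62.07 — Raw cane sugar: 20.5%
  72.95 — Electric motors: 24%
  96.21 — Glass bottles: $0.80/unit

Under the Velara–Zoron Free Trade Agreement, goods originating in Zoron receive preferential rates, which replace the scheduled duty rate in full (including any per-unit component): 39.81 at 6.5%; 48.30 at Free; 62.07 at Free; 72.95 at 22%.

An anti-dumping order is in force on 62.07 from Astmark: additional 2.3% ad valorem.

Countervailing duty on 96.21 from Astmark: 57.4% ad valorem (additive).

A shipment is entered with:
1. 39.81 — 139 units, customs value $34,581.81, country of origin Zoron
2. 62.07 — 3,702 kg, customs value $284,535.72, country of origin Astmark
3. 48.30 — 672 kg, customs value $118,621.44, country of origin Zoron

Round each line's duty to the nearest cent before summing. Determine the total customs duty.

$67,121.96

Line 1 (39.81, Zoron, 139 units, $34,581.81):
Base rate for 39.81 is 16% + $1.73/unit.
Origin Zoron qualifies under the Velara–Zoron agreement and 39.81 is covered: preferential rate 6.5% applies instead.
Duty = $34,581.81 × 6.5% = $2,247.82.
Line 2 (62.07, Astmark, 3,702 kg, $284,535.72):
Base rate for 62.07 is 20.5%.
62.07 has an FTA preferential rate, but origin Astmark is not Zoron; base rate stands.
Additional duty on 62.07 from Astmark: +2.3%. Applied ad valorem rate: 20.5% + 2.3% = 22.8%.
Duty = $284,535.72 × 22.8% = $64,874.14.
Line 3 (48.30, Zoron, 672 kg, $118,621.44):
Base rate for 48.30 is $6.81/kg.
Origin Zoron qualifies under the Velara–Zoron agreement and 48.30 is covered: preferential rate Free applies instead.
Duty = $118,621.44 × 0% = $0.00.
Total = $2,247.82 + $64,874.14 + $0.00 = $67,121.96.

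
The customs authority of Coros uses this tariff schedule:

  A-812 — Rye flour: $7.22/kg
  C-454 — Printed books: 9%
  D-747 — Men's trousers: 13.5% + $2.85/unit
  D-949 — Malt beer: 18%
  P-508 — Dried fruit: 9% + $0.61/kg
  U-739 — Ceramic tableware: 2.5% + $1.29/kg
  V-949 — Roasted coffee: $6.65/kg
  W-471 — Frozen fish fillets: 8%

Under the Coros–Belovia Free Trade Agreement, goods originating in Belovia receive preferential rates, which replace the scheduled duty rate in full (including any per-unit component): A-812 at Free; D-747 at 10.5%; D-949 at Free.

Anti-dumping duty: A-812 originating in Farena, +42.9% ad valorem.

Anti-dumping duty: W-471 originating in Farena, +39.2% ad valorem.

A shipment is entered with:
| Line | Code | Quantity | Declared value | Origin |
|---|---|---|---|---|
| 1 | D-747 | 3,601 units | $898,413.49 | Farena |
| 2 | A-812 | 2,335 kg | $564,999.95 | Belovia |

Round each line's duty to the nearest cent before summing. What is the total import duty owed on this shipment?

Line 1 (D-747, Farena, 3,601 units, $898,413.49):
Base rate for D-747 is 13.5% + $2.85/unit.
D-747 has an FTA preferential rate, but origin Farena is not Belovia; base rate stands.
Duty = $898,413.49 × 13.5% + 3,601 × $2.85 = $131,548.67.
Line 2 (A-812, Belovia, 2,335 kg, $564,999.95):
Base rate for A-812 is $7.22/kg.
Origin Belovia qualifies under the Coros–Belovia agreement and A-812 is covered: preferential rate Free applies instead.
The additional-duty order on A-812 targets Farena, not Belovia; it does not apply.
Duty = $564,999.95 × 0% = $0.00.
Total = $131,548.67 + $0.00 = $131,548.67.

$131,548.67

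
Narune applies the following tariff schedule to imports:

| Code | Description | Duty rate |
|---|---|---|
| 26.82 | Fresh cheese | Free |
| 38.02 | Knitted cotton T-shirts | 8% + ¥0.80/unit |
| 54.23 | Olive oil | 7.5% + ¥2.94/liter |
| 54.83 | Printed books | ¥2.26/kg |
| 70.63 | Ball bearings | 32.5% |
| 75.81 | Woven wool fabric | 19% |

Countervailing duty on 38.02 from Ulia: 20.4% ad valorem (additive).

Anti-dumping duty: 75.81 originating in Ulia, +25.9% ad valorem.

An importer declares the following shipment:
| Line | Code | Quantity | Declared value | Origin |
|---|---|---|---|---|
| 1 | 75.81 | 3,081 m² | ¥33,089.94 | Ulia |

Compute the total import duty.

Line 1 (75.81, Ulia, 3,081 m², ¥33,089.94):
Base rate for 75.81 is 19%.
Additional duty on 75.81 from Ulia: +25.9%. Applied ad valorem rate: 19% + 25.9% = 44.9%.
Duty = ¥33,089.94 × 44.9% = ¥14,857.38.

¥14,857.38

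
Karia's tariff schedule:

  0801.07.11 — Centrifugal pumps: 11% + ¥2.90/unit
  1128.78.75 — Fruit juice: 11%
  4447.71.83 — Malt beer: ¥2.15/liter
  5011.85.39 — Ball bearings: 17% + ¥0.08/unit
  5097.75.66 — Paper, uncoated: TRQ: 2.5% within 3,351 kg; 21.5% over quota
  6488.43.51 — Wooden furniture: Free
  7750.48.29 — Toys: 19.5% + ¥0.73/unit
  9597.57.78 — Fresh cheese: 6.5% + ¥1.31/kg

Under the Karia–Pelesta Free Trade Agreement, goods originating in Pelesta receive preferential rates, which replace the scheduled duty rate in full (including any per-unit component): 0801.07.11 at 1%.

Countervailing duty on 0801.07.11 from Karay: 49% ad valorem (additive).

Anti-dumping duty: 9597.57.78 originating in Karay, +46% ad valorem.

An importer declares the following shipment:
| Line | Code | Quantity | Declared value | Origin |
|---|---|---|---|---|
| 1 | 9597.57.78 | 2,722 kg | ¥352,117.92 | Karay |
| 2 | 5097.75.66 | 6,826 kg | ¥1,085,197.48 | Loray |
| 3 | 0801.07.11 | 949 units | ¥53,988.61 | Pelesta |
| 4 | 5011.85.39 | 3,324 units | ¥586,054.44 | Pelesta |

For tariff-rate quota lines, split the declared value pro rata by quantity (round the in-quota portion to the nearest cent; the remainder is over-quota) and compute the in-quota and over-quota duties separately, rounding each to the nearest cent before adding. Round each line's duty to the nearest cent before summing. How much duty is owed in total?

¥420,959.27

Line 1 (9597.57.78, Karay, 2,722 kg, ¥352,117.92):
Base rate for 9597.57.78 is 6.5% + ¥1.31/kg.
Additional duty on 9597.57.78 from Karay: +46%. Applied ad valorem rate: 6.5% + 46% = 52.5%.
Duty = ¥352,117.92 × 52.5% + 2,722 × ¥1.31 = ¥188,427.73.
Line 2 (5097.75.66, Loray, 6,826 kg, ¥1,085,197.48):
Code 5097.75.66 is under a tariff-rate quota (threshold 3,351 kg). In-quota: 3,351 kg at 2.5%; over-quota: 3,475 kg at 21.5%.
Pro-rata value split: in-quota = ¥1,085,197.48 × 3,351/6,826 = ¥532,741.98; over-quota = ¥1,085,197.48 − ¥532,741.98 = ¥552,455.50.
In-quota duty = ¥532,741.98 × 2.5% = ¥13,318.55. Over-quota duty = ¥552,455.50 × 21.5% = ¥118,777.93.
Line duty = ¥13,318.55 + ¥118,777.93 = ¥132,096.48.
Line 3 (0801.07.11, Pelesta, 949 units, ¥53,988.61):
Base rate for 0801.07.11 is 11% + ¥2.90/unit.
Origin Pelesta qualifies under the Karia–Pelesta agreement and 0801.07.11 is covered: preferential rate 1% applies instead.
The additional-duty order on 0801.07.11 targets Karay, not Pelesta; it does not apply.
Duty = ¥53,988.61 × 1% = ¥539.89.
Line 4 (5011.85.39, Pelesta, 3,324 units, ¥586,054.44):
Base rate for 5011.85.39 is 17% + ¥0.08/unit.
Origin Pelesta is the FTA partner but 5011.85.39 is not on the preference list; base rate stands.
Duty = ¥586,054.44 × 17% + 3,324 × ¥0.08 = ¥99,895.17.
Total = ¥188,427.73 + ¥132,096.48 + ¥539.89 + ¥99,895.17 = ¥420,959.27.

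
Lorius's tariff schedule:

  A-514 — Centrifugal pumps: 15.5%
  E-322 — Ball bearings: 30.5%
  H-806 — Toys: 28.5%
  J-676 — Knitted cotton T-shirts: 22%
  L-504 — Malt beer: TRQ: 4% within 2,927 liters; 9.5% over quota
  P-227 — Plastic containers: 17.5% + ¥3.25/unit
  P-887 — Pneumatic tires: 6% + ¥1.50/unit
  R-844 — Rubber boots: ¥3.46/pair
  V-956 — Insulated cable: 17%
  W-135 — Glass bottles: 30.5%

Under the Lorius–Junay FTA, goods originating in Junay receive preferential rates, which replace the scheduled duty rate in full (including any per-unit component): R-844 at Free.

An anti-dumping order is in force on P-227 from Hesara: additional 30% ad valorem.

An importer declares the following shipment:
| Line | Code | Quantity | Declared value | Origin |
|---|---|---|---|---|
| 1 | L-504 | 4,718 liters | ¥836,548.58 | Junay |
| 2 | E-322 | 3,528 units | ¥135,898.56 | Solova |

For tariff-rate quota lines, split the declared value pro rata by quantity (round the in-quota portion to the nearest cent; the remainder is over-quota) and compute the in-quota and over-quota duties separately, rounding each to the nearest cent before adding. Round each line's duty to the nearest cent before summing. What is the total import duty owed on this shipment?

Line 1 (L-504, Junay, 4,718 liters, ¥836,548.58):
Code L-504 is under a tariff-rate quota (threshold 2,927 liters). In-quota: 2,927 liters at 4%; over-quota: 1,791 liters at 9.5%.
Pro-rata value split: in-quota = ¥836,548.58 × 2,927/4,718 = ¥518,986.37; over-quota = ¥836,548.58 − ¥518,986.37 = ¥317,562.21.
In-quota duty = ¥518,986.37 × 4% = ¥20,759.45. Over-quota duty = ¥317,562.21 × 9.5% = ¥30,168.41.
Line duty = ¥20,759.45 + ¥30,168.41 = ¥50,927.86.
Line 2 (E-322, Solova, 3,528 units, ¥135,898.56):
Base rate for E-322 is 30.5%.
Duty = ¥135,898.56 × 30.5% = ¥41,449.06.
Total = ¥50,927.86 + ¥41,449.06 = ¥92,376.92.

¥92,376.92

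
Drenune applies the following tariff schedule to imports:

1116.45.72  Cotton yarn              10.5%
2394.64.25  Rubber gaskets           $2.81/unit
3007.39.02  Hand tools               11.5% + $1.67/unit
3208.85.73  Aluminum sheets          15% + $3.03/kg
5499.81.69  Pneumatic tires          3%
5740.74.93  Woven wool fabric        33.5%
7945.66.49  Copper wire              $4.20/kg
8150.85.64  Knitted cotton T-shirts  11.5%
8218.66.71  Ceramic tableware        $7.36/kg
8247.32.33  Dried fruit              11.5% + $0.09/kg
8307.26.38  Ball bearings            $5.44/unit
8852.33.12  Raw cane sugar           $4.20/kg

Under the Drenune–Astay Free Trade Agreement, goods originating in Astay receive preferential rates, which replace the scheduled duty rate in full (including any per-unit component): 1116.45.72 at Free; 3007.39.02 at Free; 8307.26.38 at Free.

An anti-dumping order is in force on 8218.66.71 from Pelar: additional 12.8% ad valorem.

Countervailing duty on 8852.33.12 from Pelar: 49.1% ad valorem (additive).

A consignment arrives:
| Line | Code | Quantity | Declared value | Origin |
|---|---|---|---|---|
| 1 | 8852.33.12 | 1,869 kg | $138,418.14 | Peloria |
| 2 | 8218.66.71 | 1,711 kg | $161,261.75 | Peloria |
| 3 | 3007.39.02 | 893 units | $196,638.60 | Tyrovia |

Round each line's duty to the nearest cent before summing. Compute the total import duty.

$44,547.51

Line 1 (8852.33.12, Peloria, 1,869 kg, $138,418.14):
Base rate for 8852.33.12 is $4.20/kg.
The additional-duty order on 8852.33.12 targets Pelar, not Peloria; it does not apply.
Duty = 1,869 × $4.20 = $7,849.80.
Line 2 (8218.66.71, Peloria, 1,711 kg, $161,261.75):
Base rate for 8218.66.71 is $7.36/kg.
The additional-duty order on 8218.66.71 targets Pelar, not Peloria; it does not apply.
Duty = 1,711 × $7.36 = $12,592.96.
Line 3 (3007.39.02, Tyrovia, 893 units, $196,638.60):
Base rate for 3007.39.02 is 11.5% + $1.67/unit.
3007.39.02 has an FTA preferential rate, but origin Tyrovia is not Astay; base rate stands.
Duty = $196,638.60 × 11.5% + 893 × $1.67 = $24,104.75.
Total = $7,849.80 + $12,592.96 + $24,104.75 = $44,547.51.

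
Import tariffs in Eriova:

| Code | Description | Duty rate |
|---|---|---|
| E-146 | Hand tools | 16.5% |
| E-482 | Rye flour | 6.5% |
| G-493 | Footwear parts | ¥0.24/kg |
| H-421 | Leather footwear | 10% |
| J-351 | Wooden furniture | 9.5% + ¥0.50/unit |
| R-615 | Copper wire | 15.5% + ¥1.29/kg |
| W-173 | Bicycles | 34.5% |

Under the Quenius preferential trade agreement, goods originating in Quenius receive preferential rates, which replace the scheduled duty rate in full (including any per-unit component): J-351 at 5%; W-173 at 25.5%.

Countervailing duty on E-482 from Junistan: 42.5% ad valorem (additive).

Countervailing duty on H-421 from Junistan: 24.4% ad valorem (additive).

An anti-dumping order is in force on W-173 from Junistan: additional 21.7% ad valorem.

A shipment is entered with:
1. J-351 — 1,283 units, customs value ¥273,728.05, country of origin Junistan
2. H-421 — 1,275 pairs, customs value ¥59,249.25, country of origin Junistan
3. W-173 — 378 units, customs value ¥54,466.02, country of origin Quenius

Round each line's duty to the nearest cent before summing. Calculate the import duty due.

¥60,916.24

Line 1 (J-351, Junistan, 1,283 units, ¥273,728.05):
Base rate for J-351 is 9.5% + ¥0.50/unit.
J-351 has an FTA preferential rate, but origin Junistan is not Quenius; base rate stands.
Duty = ¥273,728.05 × 9.5% + 1,283 × ¥0.50 = ¥26,645.66.
Line 2 (H-421, Junistan, 1,275 pairs, ¥59,249.25):
Base rate for H-421 is 10%.
Additional duty on H-421 from Junistan: +24.4%. Applied ad valorem rate: 10% + 24.4% = 34.4%.
Duty = ¥59,249.25 × 34.4% = ¥20,381.74.
Line 3 (W-173, Quenius, 378 units, ¥54,466.02):
Base rate for W-173 is 34.5%.
Origin Quenius qualifies under the Eriova–Quenius agreement and W-173 is covered: preferential rate 25.5% applies instead.
The additional-duty order on W-173 targets Junistan, not Quenius; it does not apply.
Duty = ¥54,466.02 × 25.5% = ¥13,888.84.
Total = ¥26,645.66 + ¥20,381.74 + ¥13,888.84 = ¥60,916.24.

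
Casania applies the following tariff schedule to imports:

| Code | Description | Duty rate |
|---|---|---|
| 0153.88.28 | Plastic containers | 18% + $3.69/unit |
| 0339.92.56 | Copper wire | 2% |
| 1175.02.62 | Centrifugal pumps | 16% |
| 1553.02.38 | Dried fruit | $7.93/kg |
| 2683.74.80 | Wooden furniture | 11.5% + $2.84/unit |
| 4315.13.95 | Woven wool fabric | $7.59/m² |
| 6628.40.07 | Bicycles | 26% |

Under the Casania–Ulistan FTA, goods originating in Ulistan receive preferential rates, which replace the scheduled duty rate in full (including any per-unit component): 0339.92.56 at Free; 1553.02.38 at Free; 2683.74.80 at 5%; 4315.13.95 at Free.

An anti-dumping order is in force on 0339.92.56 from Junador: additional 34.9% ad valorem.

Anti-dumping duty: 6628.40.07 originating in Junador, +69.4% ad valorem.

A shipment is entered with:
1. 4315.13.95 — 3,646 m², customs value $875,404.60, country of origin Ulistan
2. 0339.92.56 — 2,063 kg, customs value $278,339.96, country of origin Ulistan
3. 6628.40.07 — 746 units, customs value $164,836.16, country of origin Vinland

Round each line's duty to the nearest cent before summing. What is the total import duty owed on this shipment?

$42,857.40

Line 1 (4315.13.95, Ulistan, 3,646 m², $875,404.60):
Base rate for 4315.13.95 is $7.59/m².
Origin Ulistan qualifies under the Casania–Ulistan agreement and 4315.13.95 is covered: preferential rate Free applies instead.
Duty = $875,404.60 × 0% = $0.00.
Line 2 (0339.92.56, Ulistan, 2,063 kg, $278,339.96):
Base rate for 0339.92.56 is 2%.
Origin Ulistan qualifies under the Casania–Ulistan agreement and 0339.92.56 is covered: preferential rate Free applies instead.
The additional-duty order on 0339.92.56 targets Junador, not Ulistan; it does not apply.
Duty = $278,339.96 × 0% = $0.00.
Line 3 (6628.40.07, Vinland, 746 units, $164,836.16):
Base rate for 6628.40.07 is 26%.
The additional-duty order on 6628.40.07 targets Junador, not Vinland; it does not apply.
Duty = $164,836.16 × 26% = $42,857.40.
Total = $0.00 + $0.00 + $42,857.40 = $42,857.40.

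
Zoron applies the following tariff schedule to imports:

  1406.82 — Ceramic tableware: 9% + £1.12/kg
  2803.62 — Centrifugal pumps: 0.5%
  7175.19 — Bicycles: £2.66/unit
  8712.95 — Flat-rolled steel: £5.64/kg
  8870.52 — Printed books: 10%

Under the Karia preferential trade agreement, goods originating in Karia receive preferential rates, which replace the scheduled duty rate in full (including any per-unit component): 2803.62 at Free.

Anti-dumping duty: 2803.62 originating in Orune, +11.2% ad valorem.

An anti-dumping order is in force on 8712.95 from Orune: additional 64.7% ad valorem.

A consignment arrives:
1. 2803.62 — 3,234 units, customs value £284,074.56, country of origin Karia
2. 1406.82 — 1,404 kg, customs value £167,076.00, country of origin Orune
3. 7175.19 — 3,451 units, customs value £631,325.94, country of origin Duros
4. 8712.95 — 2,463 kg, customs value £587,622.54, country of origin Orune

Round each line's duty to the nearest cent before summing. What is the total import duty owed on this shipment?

Line 1 (2803.62, Karia, 3,234 units, £284,074.56):
Base rate for 2803.62 is 0.5%.
Origin Karia qualifies under the Zoron–Karia agreement and 2803.62 is covered: preferential rate Free applies instead.
The additional-duty order on 2803.62 targets Orune, not Karia; it does not apply.
Duty = £284,074.56 × 0% = £0.00.
Line 2 (1406.82, Orune, 1,404 kg, £167,076.00):
Base rate for 1406.82 is 9% + £1.12/kg.
Duty = £167,076.00 × 9% + 1,404 × £1.12 = £16,609.32.
Line 3 (7175.19, Duros, 3,451 units, £631,325.94):
Base rate for 7175.19 is £2.66/unit.
Duty = 3,451 × £2.66 = £9,179.66.
Line 4 (8712.95, Orune, 2,463 kg, £587,622.54):
Base rate for 8712.95 is £5.64/kg.
Additional duty on 8712.95 from Orune: +64.7% ad valorem. Applied ad valorem rate = 64.7%.
Duty = £587,622.54 × 64.7% + 2,463 × £5.64 = £394,083.10.
Total = £0.00 + £16,609.32 + £9,179.66 + £394,083.10 = £419,872.08.

£419,872.08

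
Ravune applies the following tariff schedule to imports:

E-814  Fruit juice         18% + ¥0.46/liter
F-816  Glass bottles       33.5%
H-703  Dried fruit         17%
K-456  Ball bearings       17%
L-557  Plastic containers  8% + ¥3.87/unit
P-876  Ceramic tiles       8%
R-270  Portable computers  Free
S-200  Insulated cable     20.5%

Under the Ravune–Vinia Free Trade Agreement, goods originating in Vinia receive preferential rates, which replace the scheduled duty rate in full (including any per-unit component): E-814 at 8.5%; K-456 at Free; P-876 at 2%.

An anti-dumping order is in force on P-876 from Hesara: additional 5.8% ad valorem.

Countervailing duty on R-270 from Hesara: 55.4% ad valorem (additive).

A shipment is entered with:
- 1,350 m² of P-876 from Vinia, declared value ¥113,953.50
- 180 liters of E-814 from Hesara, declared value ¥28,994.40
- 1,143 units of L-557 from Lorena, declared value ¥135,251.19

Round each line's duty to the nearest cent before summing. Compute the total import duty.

Line 1 (P-876, Vinia, 1,350 m², ¥113,953.50):
Base rate for P-876 is 8%.
Origin Vinia qualifies under the Ravune–Vinia agreement and P-876 is covered: preferential rate 2% applies instead.
The additional-duty order on P-876 targets Hesara, not Vinia; it does not apply.
Duty = ¥113,953.50 × 2% = ¥2,279.07.
Line 2 (E-814, Hesara, 180 liters, ¥28,994.40):
Base rate for E-814 is 18% + ¥0.46/liter.
E-814 has an FTA preferential rate, but origin Hesara is not Vinia; base rate stands.
Duty = ¥28,994.40 × 18% + 180 × ¥0.46 = ¥5,301.79.
Line 3 (L-557, Lorena, 1,143 units, ¥135,251.19):
Base rate for L-557 is 8% + ¥3.87/unit.
Duty = ¥135,251.19 × 8% + 1,143 × ¥3.87 = ¥15,243.51.
Total = ¥2,279.07 + ¥5,301.79 + ¥15,243.51 = ¥22,824.37.

¥22,824.37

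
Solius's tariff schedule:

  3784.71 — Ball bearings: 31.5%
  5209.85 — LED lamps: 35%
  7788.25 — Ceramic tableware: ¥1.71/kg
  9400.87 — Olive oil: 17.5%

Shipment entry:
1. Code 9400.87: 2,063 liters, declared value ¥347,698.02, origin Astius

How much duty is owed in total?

¥60,847.15

Line 1 (9400.87, Astius, 2,063 liters, ¥347,698.02):
Base rate for 9400.87 is 17.5%.
Duty = ¥347,698.02 × 17.5% = ¥60,847.15.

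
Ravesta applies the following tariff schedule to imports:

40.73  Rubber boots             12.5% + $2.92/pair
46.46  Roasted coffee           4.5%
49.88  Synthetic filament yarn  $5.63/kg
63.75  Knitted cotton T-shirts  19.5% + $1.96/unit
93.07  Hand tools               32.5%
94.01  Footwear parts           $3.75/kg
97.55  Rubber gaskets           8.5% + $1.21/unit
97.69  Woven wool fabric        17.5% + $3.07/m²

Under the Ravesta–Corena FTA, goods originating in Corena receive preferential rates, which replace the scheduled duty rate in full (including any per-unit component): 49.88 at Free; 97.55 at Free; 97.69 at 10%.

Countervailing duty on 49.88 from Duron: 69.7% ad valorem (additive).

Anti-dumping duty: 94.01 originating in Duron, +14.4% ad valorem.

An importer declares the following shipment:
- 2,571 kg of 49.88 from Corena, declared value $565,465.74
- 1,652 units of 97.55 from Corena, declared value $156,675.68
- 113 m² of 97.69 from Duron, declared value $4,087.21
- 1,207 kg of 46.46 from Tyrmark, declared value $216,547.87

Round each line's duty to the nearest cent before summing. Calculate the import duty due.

Line 1 (49.88, Corena, 2,571 kg, $565,465.74):
Base rate for 49.88 is $5.63/kg.
Origin Corena qualifies under the Ravesta–Corena agreement and 49.88 is covered: preferential rate Free applies instead.
The additional-duty order on 49.88 targets Duron, not Corena; it does not apply.
Duty = $565,465.74 × 0% = $0.00.
Line 2 (97.55, Corena, 1,652 units, $156,675.68):
Base rate for 97.55 is 8.5% + $1.21/unit.
Origin Corena qualifies under the Ravesta–Corena agreement and 97.55 is covered: preferential rate Free applies instead.
Duty = $156,675.68 × 0% = $0.00.
Line 3 (97.69, Duron, 113 m², $4,087.21):
Base rate for 97.69 is 17.5% + $3.07/m².
97.69 has an FTA preferential rate, but origin Duron is not Corena; base rate stands.
Duty = $4,087.21 × 17.5% + 113 × $3.07 = $1,062.17.
Line 4 (46.46, Tyrmark, 1,207 kg, $216,547.87):
Base rate for 46.46 is 4.5%.
Duty = $216,547.87 × 4.5% = $9,744.65.
Total = $0.00 + $0.00 + $1,062.17 + $9,744.65 = $10,806.82.

$10,806.82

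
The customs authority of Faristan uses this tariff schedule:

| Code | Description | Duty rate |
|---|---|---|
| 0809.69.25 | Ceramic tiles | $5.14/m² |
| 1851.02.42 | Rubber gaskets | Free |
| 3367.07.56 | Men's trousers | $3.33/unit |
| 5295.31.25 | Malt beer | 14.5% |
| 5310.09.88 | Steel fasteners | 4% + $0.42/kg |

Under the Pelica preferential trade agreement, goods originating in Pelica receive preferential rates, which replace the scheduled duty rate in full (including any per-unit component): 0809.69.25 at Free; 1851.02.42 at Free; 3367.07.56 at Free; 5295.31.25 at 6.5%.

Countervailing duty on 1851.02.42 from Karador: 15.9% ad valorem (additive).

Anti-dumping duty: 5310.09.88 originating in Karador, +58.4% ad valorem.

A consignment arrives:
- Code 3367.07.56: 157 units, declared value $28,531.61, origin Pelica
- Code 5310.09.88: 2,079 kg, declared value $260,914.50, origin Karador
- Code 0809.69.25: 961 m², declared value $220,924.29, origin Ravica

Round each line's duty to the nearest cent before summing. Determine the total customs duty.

Line 1 (3367.07.56, Pelica, 157 units, $28,531.61):
Base rate for 3367.07.56 is $3.33/unit.
Origin Pelica qualifies under the Faristan–Pelica agreement and 3367.07.56 is covered: preferential rate Free applies instead.
Duty = $28,531.61 × 0% = $0.00.
Line 2 (5310.09.88, Karador, 2,079 kg, $260,914.50):
Base rate for 5310.09.88 is 4% + $0.42/kg.
Additional duty on 5310.09.88 from Karador: +58.4%. Applied ad valorem rate: 4% + 58.4% = 62.4%.
Duty = $260,914.50 × 62.4% + 2,079 × $0.42 = $163,683.83.
Line 3 (0809.69.25, Ravica, 961 m², $220,924.29):
Base rate for 0809.69.25 is $5.14/m².
0809.69.25 has an FTA preferential rate, but origin Ravica is not Pelica; base rate stands.
Duty = 961 × $5.14 = $4,939.54.
Total = $0.00 + $163,683.83 + $4,939.54 = $168,623.37.

$168,623.37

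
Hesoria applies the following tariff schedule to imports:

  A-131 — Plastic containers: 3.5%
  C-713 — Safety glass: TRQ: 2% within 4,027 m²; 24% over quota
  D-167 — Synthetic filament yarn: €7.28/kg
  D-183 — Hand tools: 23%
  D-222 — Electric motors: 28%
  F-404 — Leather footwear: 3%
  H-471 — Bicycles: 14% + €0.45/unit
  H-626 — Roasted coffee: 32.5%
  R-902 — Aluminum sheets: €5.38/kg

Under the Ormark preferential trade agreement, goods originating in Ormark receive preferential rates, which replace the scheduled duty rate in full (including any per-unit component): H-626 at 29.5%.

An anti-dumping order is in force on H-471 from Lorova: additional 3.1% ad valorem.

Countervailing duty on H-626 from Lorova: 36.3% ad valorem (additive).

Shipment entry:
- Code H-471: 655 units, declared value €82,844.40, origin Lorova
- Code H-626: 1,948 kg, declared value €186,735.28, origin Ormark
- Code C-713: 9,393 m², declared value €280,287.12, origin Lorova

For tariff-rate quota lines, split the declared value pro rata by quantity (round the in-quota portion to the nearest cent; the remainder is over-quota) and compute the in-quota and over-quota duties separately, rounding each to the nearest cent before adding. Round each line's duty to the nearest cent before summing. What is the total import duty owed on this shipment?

€110,380.51

Line 1 (H-471, Lorova, 655 units, €82,844.40):
Base rate for H-471 is 14% + €0.45/unit.
Additional duty on H-471 from Lorova: +3.1%. Applied ad valorem rate: 14% + 3.1% = 17.1%.
Duty = €82,844.40 × 17.1% + 655 × €0.45 = €14,461.14.
Line 2 (H-626, Ormark, 1,948 kg, €186,735.28):
Base rate for H-626 is 32.5%.
Origin Ormark qualifies under the Hesoria–Ormark agreement and H-626 is covered: preferential rate 29.5% applies instead.
The additional-duty order on H-626 targets Lorova, not Ormark; it does not apply.
Duty = €186,735.28 × 29.5% = €55,086.91.
Line 3 (C-713, Lorova, 9,393 m², €280,287.12):
Code C-713 is under a tariff-rate quota (threshold 4,027 m²). In-quota: 4,027 m² at 2%; over-quota: 5,366 m² at 24%.
Pro-rata value split: in-quota = €280,287.12 × 4,027/9,393 = €120,165.68; over-quota = €280,287.12 − €120,165.68 = €160,121.44.
In-quota duty = €120,165.68 × 2% = €2,403.31. Over-quota duty = €160,121.44 × 24% = €38,429.15.
Line duty = €2,403.31 + €38,429.15 = €40,832.46.
Total = €14,461.14 + €55,086.91 + €40,832.46 = €110,380.51.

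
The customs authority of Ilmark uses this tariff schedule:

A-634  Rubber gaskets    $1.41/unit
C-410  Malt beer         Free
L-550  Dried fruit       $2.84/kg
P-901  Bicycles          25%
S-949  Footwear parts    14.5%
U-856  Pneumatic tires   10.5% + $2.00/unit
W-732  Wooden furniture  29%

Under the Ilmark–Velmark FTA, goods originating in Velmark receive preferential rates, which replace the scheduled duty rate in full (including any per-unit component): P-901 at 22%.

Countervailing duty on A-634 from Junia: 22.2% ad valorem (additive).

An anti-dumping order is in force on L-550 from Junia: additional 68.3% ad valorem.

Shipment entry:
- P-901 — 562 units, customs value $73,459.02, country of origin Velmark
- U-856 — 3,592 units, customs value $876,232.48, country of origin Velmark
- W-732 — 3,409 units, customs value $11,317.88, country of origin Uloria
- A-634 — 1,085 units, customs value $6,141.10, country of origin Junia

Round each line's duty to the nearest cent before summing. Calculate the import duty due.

$121,524.75

Line 1 (P-901, Velmark, 562 units, $73,459.02):
Base rate for P-901 is 25%.
Origin Velmark qualifies under the Ilmark–Velmark agreement and P-901 is covered: preferential rate 22% applies instead.
Duty = $73,459.02 × 22% = $16,160.98.
Line 2 (U-856, Velmark, 3,592 units, $876,232.48):
Base rate for U-856 is 10.5% + $2.00/unit.
Origin Velmark is the FTA partner but U-856 is not on the preference list; base rate stands.
Duty = $876,232.48 × 10.5% + 3,592 × $2.00 = $99,188.41.
Line 3 (W-732, Uloria, 3,409 units, $11,317.88):
Base rate for W-732 is 29%.
Duty = $11,317.88 × 29% = $3,282.19.
Line 4 (A-634, Junia, 1,085 units, $6,141.10):
Base rate for A-634 is $1.41/unit.
Additional duty on A-634 from Junia: +22.2% ad valorem. Applied ad valorem rate = 22.2%.
Duty = $6,141.10 × 22.2% + 1,085 × $1.41 = $2,893.17.
Total = $16,160.98 + $99,188.41 + $3,282.19 + $2,893.17 = $121,524.75.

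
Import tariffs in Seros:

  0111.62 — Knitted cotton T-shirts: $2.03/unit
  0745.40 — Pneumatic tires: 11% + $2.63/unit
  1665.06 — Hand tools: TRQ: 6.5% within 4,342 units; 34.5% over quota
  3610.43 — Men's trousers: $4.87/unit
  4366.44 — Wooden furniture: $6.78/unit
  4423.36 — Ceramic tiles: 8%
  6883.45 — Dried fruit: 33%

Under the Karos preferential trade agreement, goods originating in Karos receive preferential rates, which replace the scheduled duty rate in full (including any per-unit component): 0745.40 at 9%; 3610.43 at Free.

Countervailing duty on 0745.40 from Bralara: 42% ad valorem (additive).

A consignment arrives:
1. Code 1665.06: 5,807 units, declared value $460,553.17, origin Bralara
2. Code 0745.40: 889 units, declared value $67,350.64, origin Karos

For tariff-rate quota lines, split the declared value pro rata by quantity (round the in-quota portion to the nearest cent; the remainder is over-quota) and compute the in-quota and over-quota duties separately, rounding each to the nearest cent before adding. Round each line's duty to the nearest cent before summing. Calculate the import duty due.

Line 1 (1665.06, Bralara, 5,807 units, $460,553.17):
Code 1665.06 is under a tariff-rate quota (threshold 4,342 units). In-quota: 4,342 units at 6.5%; over-quota: 1,465 units at 34.5%.
Pro-rata value split: in-quota = $460,553.17 × 4,342/5,807 = $344,364.02; over-quota = $460,553.17 − $344,364.02 = $116,189.15.
In-quota duty = $344,364.02 × 6.5% = $22,383.66. Over-quota duty = $116,189.15 × 34.5% = $40,085.26.
Line duty = $22,383.66 + $40,085.26 = $62,468.92.
Line 2 (0745.40, Karos, 889 units, $67,350.64):
Base rate for 0745.40 is 11% + $2.63/unit.
Origin Karos qualifies under the Seros–Karos agreement and 0745.40 is covered: preferential rate 9% applies instead.
The additional-duty order on 0745.40 targets Bralara, not Karos; it does not apply.
Duty = $67,350.64 × 9% = $6,061.56.
Total = $62,468.92 + $6,061.56 = $68,530.48.

$68,530.48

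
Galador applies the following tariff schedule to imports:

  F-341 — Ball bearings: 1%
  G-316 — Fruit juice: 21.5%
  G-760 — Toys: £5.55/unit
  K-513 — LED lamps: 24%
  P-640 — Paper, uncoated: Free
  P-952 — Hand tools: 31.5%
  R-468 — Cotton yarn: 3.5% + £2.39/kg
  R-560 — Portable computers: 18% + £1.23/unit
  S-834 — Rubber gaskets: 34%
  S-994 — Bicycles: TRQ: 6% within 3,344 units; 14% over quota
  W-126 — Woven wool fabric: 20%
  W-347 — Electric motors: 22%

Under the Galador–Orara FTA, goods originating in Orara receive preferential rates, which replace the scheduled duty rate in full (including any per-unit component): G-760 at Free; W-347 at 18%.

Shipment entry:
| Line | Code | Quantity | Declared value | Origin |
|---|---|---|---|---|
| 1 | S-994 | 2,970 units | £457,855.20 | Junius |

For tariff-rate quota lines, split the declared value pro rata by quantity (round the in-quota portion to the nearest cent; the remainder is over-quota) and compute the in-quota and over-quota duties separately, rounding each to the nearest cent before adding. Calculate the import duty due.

Line 1 (S-994, Junius, 2,970 units, £457,855.20):
Code S-994 is under a tariff-rate quota (threshold 3,344 units). Quantity 2,970 units is within the quota, so the in-quota rate 6% applies to the full value.
Duty = £457,855.20 × 6% = £27,471.31.

£27,471.31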